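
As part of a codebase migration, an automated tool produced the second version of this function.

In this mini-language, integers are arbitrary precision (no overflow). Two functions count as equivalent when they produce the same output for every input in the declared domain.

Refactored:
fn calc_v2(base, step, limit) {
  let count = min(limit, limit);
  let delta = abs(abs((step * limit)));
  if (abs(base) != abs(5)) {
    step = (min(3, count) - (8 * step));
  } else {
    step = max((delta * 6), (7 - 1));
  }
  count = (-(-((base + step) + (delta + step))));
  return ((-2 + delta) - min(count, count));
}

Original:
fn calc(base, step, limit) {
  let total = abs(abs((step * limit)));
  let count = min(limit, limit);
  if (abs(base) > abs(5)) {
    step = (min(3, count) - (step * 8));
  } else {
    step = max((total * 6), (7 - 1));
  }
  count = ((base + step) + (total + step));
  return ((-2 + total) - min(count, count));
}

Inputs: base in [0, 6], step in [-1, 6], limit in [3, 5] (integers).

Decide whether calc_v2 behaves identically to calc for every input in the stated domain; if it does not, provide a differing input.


Not equivalent: base=0, step=-1, limit=3 separates them (-38 vs -24).
calc: total = 3; count = 3; (abs(base) > abs(5)) -> false; step = 18; count = 39; return -38
calc_v2: count = 3; delta = 3; (abs(base) != abs(5)) -> true; step = 11; count = 25; return -24
verdict: not equivalent; witness: base=0, step=-1, limit=3


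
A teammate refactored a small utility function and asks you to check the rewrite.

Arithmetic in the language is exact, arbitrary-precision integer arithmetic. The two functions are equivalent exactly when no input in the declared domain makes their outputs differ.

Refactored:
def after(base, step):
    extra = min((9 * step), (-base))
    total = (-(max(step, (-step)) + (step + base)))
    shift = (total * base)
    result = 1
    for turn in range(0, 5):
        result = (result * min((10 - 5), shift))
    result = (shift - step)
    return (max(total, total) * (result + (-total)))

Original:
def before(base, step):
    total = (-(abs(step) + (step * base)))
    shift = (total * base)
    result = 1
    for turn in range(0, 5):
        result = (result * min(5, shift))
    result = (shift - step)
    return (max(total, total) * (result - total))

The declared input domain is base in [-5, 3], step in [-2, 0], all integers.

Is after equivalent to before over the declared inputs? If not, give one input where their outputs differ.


These are not equivalent — on base=-5, step=-2 the outputs split (-888 vs -140).
before: total=-12, then shift=60, then result=1, then (turn=0), then result=5, then (turn=1), then result=25, then (turn=2), then result=125, then (turn=3), then result=625, then (turn=4), then result=3125, then result=62, then returns -888
after: extra=-18, then total=5, then shift=-25, then result=1, then (turn=0), then result=-25, then (turn=1), then result=625, then (turn=2), then result=-15625, then (turn=3), then result=390625, then (turn=4), then result=-9765625, then result=-23, then returns -140
verdict: not equivalent; witness: base=-5, step=-2


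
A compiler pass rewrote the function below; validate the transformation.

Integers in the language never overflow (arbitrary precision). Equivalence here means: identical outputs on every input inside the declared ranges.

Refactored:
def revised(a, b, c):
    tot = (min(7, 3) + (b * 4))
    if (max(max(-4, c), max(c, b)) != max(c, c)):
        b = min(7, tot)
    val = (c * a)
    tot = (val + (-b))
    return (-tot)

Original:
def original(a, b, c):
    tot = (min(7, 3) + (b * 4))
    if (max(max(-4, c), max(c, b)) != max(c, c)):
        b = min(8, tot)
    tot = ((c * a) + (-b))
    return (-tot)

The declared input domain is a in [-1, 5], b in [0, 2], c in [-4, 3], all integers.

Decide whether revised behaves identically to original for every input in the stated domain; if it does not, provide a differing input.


Run the pair on a=-1, b=2, c=-4.
original: tot=11, then (max(max(-4, c), max(c, b)) != max(c, c)) is true, then b=8, then tot=-4, then returns 4
revised: tot=11, then (max(max(-4, c), max(c, b)) != max(c, c)) is true, then b=7, then val=4, then tot=-3, then returns 3
4 != 3, so the rewrite changes behavior.
verdict: not equivalent; witness: a=-1, b=2, c=-4


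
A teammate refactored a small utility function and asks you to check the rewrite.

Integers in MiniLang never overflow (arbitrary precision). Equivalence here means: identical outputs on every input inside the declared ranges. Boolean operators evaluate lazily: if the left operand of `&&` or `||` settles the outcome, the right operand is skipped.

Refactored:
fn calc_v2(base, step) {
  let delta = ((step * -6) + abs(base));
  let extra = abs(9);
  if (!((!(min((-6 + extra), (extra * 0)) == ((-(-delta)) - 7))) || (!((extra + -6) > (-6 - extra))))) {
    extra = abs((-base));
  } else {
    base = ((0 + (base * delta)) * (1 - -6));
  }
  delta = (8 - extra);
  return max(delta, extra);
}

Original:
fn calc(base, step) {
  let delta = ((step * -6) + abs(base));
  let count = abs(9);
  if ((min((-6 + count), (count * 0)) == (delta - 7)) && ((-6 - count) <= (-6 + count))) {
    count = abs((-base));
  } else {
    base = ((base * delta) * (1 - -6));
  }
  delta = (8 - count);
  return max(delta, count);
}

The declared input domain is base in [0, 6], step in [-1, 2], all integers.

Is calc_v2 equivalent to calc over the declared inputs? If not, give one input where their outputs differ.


Equivalent. Whatever the rewrite altered, no input in the stated domain can expose a difference.
Sweeping the whole domain (28 inputs) finds no disagreement.
As a probe, take base=6, step=1: calc runs delta := 0 | count := 9 | ((min((-6 + count), (count * 0)) == (delta - 7)) && ((-6 - count) <= (-6 + count))): false | base := 0 | delta := -1 | result 9; calc_v2 runs delta := 0 | extra := 9 | (!((!(min((-6 + extra), (extra * 0)) == ((-(-delta)) - 7))) || (!((extra + -6) > (-6 - extra))))): false | base := 0 | delta := -1 | result 9; both end at 9.
verdict: equivalent


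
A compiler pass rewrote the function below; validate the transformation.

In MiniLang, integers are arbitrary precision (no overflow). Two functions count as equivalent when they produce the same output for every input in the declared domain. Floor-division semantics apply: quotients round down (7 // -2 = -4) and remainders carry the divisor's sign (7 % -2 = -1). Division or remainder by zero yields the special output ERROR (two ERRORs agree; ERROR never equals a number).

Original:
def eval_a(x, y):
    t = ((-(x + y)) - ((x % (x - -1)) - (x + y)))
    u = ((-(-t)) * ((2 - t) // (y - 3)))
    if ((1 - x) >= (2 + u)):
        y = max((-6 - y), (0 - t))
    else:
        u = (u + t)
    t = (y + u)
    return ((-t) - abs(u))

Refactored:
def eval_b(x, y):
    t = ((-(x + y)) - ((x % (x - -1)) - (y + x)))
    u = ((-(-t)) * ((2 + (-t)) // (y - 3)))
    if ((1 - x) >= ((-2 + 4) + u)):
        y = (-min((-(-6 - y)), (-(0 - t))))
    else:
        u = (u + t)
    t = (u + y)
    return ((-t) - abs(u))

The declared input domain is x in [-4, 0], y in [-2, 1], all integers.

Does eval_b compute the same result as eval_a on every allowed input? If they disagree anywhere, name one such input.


Reading the diff, among the changes: min/max/abs usage differs; also arithmetic usage differs; also constant usage differs.
Spot check at x=-1, y=0 — eval_a: division by zero -> ERROR. eval_b: division by zero -> ERROR. Both give ERROR.
Every one of the 20 inputs gives matching results.
verdict: equivalent


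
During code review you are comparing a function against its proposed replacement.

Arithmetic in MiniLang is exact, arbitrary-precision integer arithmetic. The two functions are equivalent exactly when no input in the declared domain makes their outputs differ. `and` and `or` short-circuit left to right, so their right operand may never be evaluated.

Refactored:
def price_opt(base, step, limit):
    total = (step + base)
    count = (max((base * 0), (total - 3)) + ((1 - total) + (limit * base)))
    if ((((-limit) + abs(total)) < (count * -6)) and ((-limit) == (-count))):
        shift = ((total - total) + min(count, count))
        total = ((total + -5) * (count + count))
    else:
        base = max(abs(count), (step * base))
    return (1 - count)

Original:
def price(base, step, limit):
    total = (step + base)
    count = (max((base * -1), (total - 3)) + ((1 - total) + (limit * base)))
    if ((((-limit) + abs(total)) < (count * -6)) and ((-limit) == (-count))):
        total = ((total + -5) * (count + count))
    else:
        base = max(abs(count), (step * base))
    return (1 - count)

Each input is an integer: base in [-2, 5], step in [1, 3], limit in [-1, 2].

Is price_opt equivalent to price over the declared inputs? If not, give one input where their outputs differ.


There is a counterexample at base=-2, step=1, limit=-1: -5 on one side, -3 on the other.
price: total = -1; count = 6; ((((-limit) + abs(total)) < (count * -6)) and ((-limit) == (-count))) -> false; base = 6; return -5
price_opt: total = -1; count = 4; ((((-limit) + abs(total)) < (count * -6)) and ((-limit) == (-count))) -> false; base = 4; return -3
verdict: not equivalent; witness: base=-2, step=1, limit=-1


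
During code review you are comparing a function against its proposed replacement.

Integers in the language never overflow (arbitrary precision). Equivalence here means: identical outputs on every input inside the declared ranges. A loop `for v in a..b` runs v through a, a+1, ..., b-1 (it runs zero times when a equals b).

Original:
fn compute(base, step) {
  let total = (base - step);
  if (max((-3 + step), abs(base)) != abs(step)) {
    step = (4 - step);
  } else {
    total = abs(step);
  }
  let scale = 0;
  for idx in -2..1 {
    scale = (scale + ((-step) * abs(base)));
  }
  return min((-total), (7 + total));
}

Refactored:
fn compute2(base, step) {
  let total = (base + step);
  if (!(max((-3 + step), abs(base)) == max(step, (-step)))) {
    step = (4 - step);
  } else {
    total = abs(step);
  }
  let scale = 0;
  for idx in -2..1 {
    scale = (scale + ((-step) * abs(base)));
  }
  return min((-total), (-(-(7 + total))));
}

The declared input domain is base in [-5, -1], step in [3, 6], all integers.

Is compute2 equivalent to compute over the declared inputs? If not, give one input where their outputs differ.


Consider the input base=-5, step=3.
compute: total=-8, then (max((-3 + step), abs(base)) != abs(step)) is true, then step=1, then scale=0, then (idx=-2), then scale=-5, then (idx=-1), then scale=-10, then (idx=0), then scale=-15, then returns -1
compute2: total=-2, then (!(max((-3 + step), abs(base)) == max(step, (-step)))) is true, then step=1, then scale=0, then (idx=-2), then scale=-5, then (idx=-1), then scale=-10, then (idx=0), then scale=-15, then returns 2
-1 and 2 differ, so these are not the same function on this domain.
verdict: not equivalent; witness: base=-5, step=3


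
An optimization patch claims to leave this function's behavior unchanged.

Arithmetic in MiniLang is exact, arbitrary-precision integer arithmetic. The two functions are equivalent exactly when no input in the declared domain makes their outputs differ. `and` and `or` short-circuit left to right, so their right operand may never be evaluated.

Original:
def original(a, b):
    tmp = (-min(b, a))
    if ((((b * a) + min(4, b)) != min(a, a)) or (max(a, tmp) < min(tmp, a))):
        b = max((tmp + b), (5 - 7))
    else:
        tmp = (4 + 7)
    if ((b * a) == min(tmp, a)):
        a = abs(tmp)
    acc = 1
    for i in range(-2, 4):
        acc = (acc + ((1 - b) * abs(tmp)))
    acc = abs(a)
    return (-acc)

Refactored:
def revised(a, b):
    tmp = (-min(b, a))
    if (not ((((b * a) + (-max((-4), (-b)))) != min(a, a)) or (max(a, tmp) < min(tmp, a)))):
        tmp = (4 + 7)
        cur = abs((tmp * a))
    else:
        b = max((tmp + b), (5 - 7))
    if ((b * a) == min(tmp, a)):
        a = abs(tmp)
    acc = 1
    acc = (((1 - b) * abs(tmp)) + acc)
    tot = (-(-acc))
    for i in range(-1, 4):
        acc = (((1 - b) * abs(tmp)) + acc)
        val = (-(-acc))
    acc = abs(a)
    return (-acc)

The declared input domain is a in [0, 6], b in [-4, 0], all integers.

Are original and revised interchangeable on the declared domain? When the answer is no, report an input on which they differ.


This is a faithful refactor — arithmetic usage differs, boolean connective usage differs, constant usage differs, local variable names differ, min/max/abs usage differs, statement counts differ, loop structure differs, but the computed results match everywhere.
As a probe, take a=2, b=0: original runs tmp = 0; ((((b * a) + min(4, b)) != min(a, a)) or (max(a, tmp) < min(tmp, a))) -> true; b = 0; ((b * a) == min(tmp, a)) -> true; a = 0; acc = 1; [i=-2]; acc = 1; [i=-1]; acc = 1; [i=0]; acc = 1; [i=1]; acc = 1; [i=2]; acc = 1; [i=3]; acc = 1; acc = 0; return 0; revised runs tmp = 0; (not ((((b * a) + (-max((-4), (-b)))) != min(a, a)) or (max(a, tmp) < min(tmp, a)))) -> false; b = 0; ((b * a) == min(tmp, a)) -> true; a = 0; acc = 1; acc = 1; tot = 1; [i=-1]; acc = 1; val = 1; [i=0]; acc = 1; val = 1; [i=1]; acc = 1; val = 1; [i=2]; acc = 1; val = 1; [i=3]; acc = 1; val = 1; acc = 0; return 0; both end at 0.
Every one of the 35 inputs gives matching results.
verdict: equivalent


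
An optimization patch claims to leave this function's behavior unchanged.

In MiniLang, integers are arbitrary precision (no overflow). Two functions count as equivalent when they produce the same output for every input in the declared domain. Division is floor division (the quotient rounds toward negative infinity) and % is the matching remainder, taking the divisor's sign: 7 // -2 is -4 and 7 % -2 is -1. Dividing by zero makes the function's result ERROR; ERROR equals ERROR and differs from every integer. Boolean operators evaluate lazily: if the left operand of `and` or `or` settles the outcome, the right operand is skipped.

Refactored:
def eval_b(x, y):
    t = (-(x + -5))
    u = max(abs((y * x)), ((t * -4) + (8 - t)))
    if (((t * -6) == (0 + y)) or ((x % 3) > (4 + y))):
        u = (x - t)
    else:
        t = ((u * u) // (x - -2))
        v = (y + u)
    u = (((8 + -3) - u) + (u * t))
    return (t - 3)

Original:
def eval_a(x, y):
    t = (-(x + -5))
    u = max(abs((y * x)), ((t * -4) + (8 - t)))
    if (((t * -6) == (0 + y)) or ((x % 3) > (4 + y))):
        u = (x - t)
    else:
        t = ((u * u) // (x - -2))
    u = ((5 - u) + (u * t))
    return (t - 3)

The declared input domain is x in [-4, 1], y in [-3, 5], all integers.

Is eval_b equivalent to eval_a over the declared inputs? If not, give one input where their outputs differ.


Although statement counts differ; and local variable names differ; and arithmetic usage differs; and constant usage differs, 54/54 inputs agree.
verdict: equivalent


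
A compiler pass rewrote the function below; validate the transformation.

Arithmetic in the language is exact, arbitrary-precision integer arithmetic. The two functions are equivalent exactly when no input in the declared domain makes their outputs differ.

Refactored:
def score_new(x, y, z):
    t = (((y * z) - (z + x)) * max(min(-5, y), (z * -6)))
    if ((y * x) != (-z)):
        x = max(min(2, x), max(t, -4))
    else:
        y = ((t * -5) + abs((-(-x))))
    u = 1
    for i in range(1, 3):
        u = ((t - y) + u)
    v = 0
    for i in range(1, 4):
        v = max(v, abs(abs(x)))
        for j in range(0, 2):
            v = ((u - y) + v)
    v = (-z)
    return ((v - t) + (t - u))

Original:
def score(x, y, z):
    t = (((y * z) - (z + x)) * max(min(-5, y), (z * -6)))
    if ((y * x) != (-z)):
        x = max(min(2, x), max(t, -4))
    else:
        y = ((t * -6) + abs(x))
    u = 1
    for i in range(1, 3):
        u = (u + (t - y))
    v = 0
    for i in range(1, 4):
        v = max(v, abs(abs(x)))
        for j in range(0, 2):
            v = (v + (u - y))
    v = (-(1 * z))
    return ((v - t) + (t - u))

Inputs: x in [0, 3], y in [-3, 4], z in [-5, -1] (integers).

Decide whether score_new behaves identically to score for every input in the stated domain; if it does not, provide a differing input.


Run the pair on x=1, y=1, z=-1.
score: t := -6 | ((y * x) != (-z)): false | y := 37 | u := 1 | iter i=1: | u := -42 | iter i=2: | u := -85 | v := 0 | iter i=1: | v := 1 | iter j=0: | v := -121 | iter j=1: | v := -243 | iter i=2: | v := 1 | iter j=0: | v := -121 | iter j=1: | v := -243 | iter i=3: | v := 1 | iter j=0: | v := -121 | iter j=1: | v := -243 | v := 1 | result 86
score_new: t := -6 | ((y * x) != (-z)): false | y := 31 | u := 1 | iter i=1: | u := -36 | iter i=2: | u := -73 | v := 0 | iter i=1: | v := 1 | iter j=0: | v := -103 | iter j=1: | v := -207 | iter i=2: | v := 1 | iter j=0: | v := -103 | iter j=1: | v := -207 | iter i=3: | v := 1 | iter j=0: | v := -103 | iter j=1: | v := -207 | v := 1 | result 74
86 != 74, so the rewrite changes behavior.
verdict: not equivalent; witness: x=1, y=1, z=-1


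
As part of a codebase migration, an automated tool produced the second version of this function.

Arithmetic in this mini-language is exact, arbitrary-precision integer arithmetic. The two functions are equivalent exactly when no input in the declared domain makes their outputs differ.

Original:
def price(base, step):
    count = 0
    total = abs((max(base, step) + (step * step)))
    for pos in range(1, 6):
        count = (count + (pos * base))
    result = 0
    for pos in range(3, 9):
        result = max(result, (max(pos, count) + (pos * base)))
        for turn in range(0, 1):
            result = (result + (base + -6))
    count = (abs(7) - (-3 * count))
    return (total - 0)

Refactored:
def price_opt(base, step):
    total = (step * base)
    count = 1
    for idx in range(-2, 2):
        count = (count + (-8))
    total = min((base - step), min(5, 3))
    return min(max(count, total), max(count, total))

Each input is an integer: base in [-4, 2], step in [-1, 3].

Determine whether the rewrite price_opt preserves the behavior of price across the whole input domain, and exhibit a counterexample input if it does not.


The rewrite breaks on base=-4, step=-1, where the results are 0 and -3.
price: count = 0; total = 0; [pos=1]; count = -4; [pos=2]; count = -12; [pos=3]; count = -24; [pos=4]; count = -40; [pos=5]; count = -60; result = 0; [pos=3]; result = 0; [turn=0]; result = -10; [pos=4]; result = -10; [turn=0]; result = -20; [pos=5]; result = -15; [turn=0]; result = -25; [pos=6]; result = -18; [turn=0]; result = -28; [pos=7]; result = -21; [turn=0]; result = -31; [pos=8]; result = -24; [turn=0]; result = -34; count = -173; return 0
price_opt: total = 4; count = 1; [idx=-2]; count = -7; [idx=-1]; count = -15; [idx=0]; count = -23; [idx=1]; count = -31; total = -3; return -3
verdict: not equivalent; witness: base=-4, step=-1


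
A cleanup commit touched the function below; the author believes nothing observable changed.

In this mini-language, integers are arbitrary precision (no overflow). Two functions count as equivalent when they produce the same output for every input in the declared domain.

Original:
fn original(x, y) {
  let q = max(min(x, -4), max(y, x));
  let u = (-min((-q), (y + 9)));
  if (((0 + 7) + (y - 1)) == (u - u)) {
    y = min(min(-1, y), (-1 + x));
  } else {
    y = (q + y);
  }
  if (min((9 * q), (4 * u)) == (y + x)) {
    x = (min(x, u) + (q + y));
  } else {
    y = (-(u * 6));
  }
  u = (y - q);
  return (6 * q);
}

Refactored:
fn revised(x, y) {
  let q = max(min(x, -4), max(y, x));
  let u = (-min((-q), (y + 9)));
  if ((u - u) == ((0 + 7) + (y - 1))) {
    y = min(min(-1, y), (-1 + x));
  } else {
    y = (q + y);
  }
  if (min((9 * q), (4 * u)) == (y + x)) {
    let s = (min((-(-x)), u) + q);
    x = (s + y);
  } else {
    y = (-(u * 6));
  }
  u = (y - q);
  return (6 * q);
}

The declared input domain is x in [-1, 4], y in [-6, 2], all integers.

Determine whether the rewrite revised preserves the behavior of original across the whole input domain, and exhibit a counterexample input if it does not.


Behavior is preserved: although statement counts differ, plus local variable names differ, the outputs never diverge.
Spot check at x=1, y=-6 — original: q becomes 1; next u becomes 1; next (((0 + 7) + (y - 1)) == (u - u)) evaluates to true; next y becomes -6; next (min((9 * q), (4 * u)) == (y + x)) evaluates to false; next y becomes -6; next u becomes -7; next final value 6. revised: q becomes 1; next u becomes 1; next ((u - u) == ((0 + 7) + (y - 1))) evaluates to true; next y becomes -6; next (min((9 * q), (4 * u)) == (y + x)) evaluates to false; next y becomes -6; next u becomes -7; next final value 6. Both give 6.
An exhaustive pass over the 54 declared inputs shows identical outputs.
verdict: equivalent


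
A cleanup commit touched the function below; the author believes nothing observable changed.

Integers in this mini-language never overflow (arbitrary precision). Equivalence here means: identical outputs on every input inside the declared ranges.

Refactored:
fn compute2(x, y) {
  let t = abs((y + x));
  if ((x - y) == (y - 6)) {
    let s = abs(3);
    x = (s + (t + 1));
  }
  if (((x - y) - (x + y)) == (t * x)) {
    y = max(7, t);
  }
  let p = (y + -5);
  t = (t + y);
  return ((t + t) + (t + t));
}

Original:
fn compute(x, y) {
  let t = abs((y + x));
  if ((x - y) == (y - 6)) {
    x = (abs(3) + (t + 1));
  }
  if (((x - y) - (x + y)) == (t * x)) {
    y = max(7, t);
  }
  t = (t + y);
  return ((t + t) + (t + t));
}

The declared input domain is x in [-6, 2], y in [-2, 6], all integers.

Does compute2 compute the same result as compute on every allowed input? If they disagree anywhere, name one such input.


Comparing the listings, the differences include: local variable names differ; also statement counts differ; also constant usage differs; also arithmetic usage differs.
One worked example (x=-3, y=4) — compute: t=1, then ((x - y) == (y - 6)) is false, then (((x - y) - (x + y)) == (t * x)) is false, then t=5, then returns 20; compute2: t=1, then ((x - y) == (y - 6)) is false, then (((x - y) - (x + y)) == (t * x)) is false, then p=-1, then t=5, then returns 20; agreement on 20.
Sweeping the whole domain (81 inputs) finds no disagreement.
verdict: equivalent


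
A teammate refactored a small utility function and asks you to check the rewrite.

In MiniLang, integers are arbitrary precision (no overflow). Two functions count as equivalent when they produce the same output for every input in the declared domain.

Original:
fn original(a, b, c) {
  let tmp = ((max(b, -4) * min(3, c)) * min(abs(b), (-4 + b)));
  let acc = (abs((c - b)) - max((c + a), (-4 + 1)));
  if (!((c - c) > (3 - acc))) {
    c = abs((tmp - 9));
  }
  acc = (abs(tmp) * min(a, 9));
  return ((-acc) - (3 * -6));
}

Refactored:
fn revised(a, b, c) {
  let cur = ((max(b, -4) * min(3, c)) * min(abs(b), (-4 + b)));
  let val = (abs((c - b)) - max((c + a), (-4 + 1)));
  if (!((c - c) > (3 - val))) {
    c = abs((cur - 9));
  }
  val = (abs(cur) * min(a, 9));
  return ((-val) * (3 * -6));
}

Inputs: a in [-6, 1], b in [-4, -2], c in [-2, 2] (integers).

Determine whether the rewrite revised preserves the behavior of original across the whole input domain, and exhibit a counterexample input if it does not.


Not equivalent: a=-6, b=-4, c=-2 separates them (402 vs -6912).
original: tmp = -64; acc = 5; (!((c - c) > (3 - acc))) -> false; acc = -384; return 402
revised: cur = -64; val = 5; (!((c - c) > (3 - val))) -> false; val = -384; return -6912
verdict: not equivalent; witness: a=-6, b=-4, c=-2


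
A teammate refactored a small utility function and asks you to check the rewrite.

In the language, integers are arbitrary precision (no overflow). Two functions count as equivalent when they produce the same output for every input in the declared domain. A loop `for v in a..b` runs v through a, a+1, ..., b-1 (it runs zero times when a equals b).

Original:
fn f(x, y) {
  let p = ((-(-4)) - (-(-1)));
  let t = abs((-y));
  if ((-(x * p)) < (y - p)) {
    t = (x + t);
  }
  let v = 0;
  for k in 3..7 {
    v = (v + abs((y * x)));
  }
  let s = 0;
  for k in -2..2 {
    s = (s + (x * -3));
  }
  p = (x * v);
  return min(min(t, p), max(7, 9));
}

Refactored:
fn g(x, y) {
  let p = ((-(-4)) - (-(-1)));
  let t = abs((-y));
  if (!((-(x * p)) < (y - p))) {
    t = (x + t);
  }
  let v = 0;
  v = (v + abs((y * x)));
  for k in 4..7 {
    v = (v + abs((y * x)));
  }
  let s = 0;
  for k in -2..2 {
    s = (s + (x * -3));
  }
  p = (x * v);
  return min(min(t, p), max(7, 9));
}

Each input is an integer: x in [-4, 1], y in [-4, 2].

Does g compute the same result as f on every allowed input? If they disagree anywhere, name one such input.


Run the pair on x=-4, y=0.
f: p becomes 3; next t becomes 0; next ((-(x * p)) < (y - p)) evaluates to false; next v becomes 0; next at k=3:; next v becomes 0; next at k=4:; next v becomes 0; next at k=5:; next v becomes 0; next at k=6:; next v becomes 0; next s becomes 0; next at k=-2:; next s becomes 12; next at k=-1:; next s becomes 24; next at k=0:; next s becomes 36; next at k=1:; next s becomes 48; next p becomes 0; next final value 0
g: p becomes 3; next t becomes 0; next (!((-(x * p)) < (y - p))) evaluates to true; next t becomes -4; next v becomes 0; next v becomes 0; next at k=4:; next v becomes 0; next at k=5:; next v becomes 0; next at k=6:; next v becomes 0; next s becomes 0; next at k=-2:; next s becomes 12; next at k=-1:; next s becomes 24; next at k=0:; next s becomes 36; next at k=1:; next s becomes 48; next p becomes 0; next final value -4
0 and -4 differ, so these are not the same function on this domain.
verdict: not equivalent; witness: x=-4, y=0


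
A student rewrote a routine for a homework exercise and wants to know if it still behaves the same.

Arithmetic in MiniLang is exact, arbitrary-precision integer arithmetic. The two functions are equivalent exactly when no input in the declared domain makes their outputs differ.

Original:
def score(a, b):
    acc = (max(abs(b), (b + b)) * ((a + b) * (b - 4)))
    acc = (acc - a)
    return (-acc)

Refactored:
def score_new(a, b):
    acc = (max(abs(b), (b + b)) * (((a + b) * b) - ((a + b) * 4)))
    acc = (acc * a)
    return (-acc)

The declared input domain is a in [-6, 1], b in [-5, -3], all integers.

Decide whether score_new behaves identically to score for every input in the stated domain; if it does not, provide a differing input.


Run the pair on a=-6, b=-5.
score: acc=495, then acc=501, then returns -501
score_new: acc=495, then acc=-2970, then returns 2970
-501 against 2970: the behavior changed.
verdict: not equivalent; witness: a=-6, b=-5


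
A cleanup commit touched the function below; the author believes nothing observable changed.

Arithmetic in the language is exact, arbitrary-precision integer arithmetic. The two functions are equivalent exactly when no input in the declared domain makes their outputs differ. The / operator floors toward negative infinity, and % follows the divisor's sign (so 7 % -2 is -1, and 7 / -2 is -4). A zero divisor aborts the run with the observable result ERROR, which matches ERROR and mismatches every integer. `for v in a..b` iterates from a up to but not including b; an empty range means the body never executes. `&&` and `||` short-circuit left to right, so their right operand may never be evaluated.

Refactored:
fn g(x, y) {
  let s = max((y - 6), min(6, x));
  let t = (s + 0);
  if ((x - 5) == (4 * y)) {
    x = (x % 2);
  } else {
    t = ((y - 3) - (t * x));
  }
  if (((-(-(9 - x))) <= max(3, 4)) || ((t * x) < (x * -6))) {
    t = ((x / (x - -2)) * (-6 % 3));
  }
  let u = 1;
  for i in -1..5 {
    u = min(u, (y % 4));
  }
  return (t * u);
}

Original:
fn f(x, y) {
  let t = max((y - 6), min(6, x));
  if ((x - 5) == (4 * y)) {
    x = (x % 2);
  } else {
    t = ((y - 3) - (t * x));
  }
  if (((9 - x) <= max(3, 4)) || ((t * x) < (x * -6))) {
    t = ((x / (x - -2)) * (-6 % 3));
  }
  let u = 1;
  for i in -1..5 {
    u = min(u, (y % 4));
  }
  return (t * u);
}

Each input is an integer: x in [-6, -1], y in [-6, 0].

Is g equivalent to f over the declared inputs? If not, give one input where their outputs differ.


The two are interchangeable: constant usage differs; also arithmetic usage differs; also local variable names differ; also statement counts differ, and every declared input agrees.
Spot check at x=-2, y=-5 — f: t=-2, then ((x - 5) == (4 * y)) is false, then t=-12, then (((9 - x) <= max(3, 4)) || ((t * x) < (x * -6))) is false, then u=1, then (i=-1), then u=1, then (i=0), then u=1, then (i=1), then u=1, then (i=2), then u=1, then (i=3), then u=1, then (i=4), then u=1, then returns -12. g: s=-2, then t=-2, then ((x - 5) == (4 * y)) is false, then t=-12, then (((-(-(9 - x))) <= max(3, 4)) || ((t * x) < (x * -6))) is false, then u=1, then (i=-1), then u=1, then (i=0), then u=1, then (i=1), then u=1, then (i=2), then u=1, then (i=3), then u=1, then (i=4), then u=1, then returns -12. Both give -12.
Every one of the 42 inputs gives matching results.
verdict: equivalent


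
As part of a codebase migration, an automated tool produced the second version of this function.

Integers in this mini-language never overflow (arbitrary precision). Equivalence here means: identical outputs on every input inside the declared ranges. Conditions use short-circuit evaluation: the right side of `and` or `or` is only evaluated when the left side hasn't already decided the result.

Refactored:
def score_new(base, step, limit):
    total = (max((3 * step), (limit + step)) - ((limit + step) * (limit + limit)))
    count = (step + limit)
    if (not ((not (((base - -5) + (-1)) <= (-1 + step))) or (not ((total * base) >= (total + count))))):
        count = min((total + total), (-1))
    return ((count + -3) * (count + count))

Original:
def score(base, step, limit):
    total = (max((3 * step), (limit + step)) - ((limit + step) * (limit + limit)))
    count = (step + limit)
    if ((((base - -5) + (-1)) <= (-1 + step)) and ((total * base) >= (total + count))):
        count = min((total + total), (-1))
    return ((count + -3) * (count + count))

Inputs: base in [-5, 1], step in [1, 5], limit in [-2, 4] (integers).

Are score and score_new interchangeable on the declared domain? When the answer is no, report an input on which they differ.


The two versions differ — the changes include boolean connective usage differs.
One worked example (base=0, step=2, limit=0) — score: total = 6; count = 2; ((((base - -5) + (-1)) <= (-1 + step)) and ((total * base) >= (total + count))) -> false; return -4; score_new: total = 6; count = 2; (not ((not (((base - -5) + (-1)) <= (-1 + step))) or (not ((total * base) >= (total + count))))) -> false; return -4; agreement on -4.
An exhaustive pass over the 245 declared inputs shows identical outputs.
verdict: equivalent


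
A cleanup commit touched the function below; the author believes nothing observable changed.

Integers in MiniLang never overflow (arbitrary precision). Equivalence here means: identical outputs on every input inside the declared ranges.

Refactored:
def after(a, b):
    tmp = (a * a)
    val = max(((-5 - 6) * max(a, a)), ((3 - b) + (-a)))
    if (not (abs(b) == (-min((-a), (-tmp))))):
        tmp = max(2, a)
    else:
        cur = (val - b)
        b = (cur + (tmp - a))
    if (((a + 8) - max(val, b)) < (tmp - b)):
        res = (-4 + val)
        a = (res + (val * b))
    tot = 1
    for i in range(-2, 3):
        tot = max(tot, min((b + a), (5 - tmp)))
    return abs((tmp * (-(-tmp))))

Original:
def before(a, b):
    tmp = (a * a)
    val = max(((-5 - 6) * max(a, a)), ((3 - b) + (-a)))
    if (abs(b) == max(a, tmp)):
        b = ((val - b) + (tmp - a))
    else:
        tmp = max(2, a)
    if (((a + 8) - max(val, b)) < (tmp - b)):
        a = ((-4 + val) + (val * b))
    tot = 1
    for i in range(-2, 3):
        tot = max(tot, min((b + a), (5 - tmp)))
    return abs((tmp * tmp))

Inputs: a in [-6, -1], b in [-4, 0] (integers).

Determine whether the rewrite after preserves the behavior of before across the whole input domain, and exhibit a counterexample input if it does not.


Reading the diff, among the changes: min/max/abs usage differs; also boolean connective usage differs; also statement counts differ; also local variable names differ.
Tracing a=-3, b=-4: before: tmp := 9 | val := 33 | (abs(b) == max(a, tmp)): false | tmp := 2 | (((a + 8) - max(val, b)) < (tmp - b)): true | a := -103 | tot := 1 | iter i=-2: | tot := 1 | iter i=-1: | tot := 1 | iter i=0: | tot := 1 | iter i=1: | tot := 1 | iter i=2: | tot := 1 | result 4 | after: tmp := 9 | val := 33 | (not (abs(b) == (-min((-a), (-tmp))))): true | tmp := 2 | (((a + 8) - max(val, b)) < (tmp - b)): true | res := 29 | a := -103 | tot := 1 | iter i=-2: | tot := 1 | iter i=-1: | tot := 1 | iter i=0: | tot := 1 | iter i=1: | tot := 1 | iter i=2: | tot := 1 | result 4 — matching result 4.
Checked all 30 inputs in the declared domain: the outputs agree on every one.
verdict: equivalent


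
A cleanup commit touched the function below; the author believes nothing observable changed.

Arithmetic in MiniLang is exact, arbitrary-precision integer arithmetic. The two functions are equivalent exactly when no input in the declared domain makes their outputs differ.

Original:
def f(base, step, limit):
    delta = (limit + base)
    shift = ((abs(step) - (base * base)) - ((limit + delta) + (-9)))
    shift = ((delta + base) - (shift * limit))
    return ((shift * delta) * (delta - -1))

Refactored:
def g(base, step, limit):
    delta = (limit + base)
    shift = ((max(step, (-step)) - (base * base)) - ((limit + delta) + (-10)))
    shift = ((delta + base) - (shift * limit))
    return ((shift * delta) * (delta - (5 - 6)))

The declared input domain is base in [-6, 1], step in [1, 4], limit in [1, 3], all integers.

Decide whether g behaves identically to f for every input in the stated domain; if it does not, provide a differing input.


Input base=-6, step=1, limit=1: 220 from f versus 200 from g.
verdict: not equivalent; witness: base=-6, step=1, limit=1


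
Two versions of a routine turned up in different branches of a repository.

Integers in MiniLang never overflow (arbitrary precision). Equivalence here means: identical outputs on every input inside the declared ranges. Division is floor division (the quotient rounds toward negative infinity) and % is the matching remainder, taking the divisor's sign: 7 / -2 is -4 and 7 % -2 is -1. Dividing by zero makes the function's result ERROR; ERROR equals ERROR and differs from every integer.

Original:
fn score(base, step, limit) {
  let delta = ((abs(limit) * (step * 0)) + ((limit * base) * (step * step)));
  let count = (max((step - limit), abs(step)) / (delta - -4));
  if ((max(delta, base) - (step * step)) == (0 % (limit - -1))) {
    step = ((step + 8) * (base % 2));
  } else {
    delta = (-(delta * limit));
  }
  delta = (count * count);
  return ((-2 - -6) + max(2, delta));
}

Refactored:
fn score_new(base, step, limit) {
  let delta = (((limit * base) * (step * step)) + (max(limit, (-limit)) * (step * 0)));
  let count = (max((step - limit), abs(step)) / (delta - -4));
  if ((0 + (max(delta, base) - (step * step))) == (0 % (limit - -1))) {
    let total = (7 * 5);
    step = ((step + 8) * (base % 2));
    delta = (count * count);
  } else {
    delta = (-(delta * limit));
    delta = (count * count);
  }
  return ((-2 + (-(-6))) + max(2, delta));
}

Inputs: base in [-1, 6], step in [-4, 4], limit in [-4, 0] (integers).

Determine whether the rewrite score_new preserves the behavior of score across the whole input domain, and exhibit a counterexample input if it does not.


The two versions differ — the changes include statement counts differ, plus min/max/abs usage differs, plus constant usage differs, plus local variable names differ, plus arithmetic usage differs.
One worked example (base=5, step=2, limit=-4) — score: delta=-80, then count=-1, then ((max(delta, base) - (step * step)) == (0 % (limit - -1))) is false, then delta=-320, then delta=1, then returns 6; score_new: delta=-80, then count=-1, then ((0 + (max(delta, base) - (step * step))) == (0 % (limit - -1))) is false, then delta=-320, then delta=1, then returns 6; agreement on 6.
Checked all 360 inputs in the declared domain: the outputs agree on every one.
verdict: equivalent


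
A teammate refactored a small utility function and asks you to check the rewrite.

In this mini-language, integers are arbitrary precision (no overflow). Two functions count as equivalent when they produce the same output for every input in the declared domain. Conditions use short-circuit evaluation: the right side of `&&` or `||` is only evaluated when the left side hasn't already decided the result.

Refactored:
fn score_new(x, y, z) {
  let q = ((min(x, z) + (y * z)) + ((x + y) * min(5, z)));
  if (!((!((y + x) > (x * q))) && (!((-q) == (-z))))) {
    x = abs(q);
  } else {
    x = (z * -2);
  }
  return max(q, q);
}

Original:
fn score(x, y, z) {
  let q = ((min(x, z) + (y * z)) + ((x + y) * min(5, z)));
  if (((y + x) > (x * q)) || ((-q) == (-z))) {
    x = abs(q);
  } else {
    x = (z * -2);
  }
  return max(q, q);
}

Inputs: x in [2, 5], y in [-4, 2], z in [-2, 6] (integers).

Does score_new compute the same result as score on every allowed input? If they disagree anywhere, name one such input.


Side by side, the visible changes include: boolean connective usage differs.
Spot check at x=4, y=-3, z=5 — score: q = -6; (((y + x) > (x * q)) || ((-q) == (-z))) -> true; x = 6; return -6. score_new: q = -6; (!((!((y + x) > (x * q))) && (!((-q) == (-z))))) -> true; x = 6; return -6. Both give -6.
Sweeping the whole domain (252 inputs) finds no disagreement.
verdict: equivalent


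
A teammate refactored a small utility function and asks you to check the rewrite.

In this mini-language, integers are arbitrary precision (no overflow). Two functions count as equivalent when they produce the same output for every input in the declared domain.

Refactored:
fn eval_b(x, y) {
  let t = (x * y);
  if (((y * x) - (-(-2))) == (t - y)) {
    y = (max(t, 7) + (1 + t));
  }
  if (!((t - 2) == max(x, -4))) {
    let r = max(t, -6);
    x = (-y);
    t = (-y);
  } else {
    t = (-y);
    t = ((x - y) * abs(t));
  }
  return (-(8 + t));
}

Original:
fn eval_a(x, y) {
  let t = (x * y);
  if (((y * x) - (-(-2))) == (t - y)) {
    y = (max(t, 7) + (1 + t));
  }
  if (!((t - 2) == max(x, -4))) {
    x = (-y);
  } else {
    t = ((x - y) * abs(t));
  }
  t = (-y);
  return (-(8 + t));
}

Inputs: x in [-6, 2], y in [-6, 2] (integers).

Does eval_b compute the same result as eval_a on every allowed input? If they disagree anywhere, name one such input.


At x=-1, y=-1: eval_a gives -9, eval_b gives -8.
verdict: not equivalent; witness: x=-1, y=-1


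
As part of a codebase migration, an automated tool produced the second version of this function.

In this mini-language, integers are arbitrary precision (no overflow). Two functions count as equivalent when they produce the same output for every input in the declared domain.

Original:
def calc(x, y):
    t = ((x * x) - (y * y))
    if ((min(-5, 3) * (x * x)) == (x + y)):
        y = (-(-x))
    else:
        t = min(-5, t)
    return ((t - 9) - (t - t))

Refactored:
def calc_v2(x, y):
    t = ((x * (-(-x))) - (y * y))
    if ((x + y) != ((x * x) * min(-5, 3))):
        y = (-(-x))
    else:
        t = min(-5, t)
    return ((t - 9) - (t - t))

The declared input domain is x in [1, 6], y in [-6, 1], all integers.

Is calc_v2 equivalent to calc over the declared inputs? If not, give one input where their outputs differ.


The rewrite breaks on x=1, y=-2, where the results are -14 and -12.
calc: t := -3 | ((min(-5, 3) * (x * x)) == (x + y)): false | t := -5 | result -14
calc_v2: t := -3 | ((x + y) != ((x * x) * min(-5, 3))): true | y := 1 | result -12
verdict: not equivalent; witness: x=1, y=-2


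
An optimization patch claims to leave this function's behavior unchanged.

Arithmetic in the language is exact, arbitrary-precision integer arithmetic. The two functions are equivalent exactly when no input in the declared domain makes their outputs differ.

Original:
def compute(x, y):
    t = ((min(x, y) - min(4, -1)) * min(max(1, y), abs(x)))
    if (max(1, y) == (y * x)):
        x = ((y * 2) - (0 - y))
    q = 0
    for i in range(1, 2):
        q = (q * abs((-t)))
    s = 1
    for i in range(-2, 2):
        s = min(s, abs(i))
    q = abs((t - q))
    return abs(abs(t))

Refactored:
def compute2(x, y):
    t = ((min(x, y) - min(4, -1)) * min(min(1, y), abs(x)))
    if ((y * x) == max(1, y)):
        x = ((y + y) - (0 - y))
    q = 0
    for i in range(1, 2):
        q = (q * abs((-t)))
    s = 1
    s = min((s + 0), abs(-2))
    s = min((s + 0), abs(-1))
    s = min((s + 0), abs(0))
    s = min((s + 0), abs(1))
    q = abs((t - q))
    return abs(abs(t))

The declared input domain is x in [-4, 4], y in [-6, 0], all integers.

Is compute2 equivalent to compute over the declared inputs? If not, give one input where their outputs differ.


Input x=-4, y=-6: 5 from compute versus 30 from compute2.
verdict: not equivalent; witness: x=-4, y=-6
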